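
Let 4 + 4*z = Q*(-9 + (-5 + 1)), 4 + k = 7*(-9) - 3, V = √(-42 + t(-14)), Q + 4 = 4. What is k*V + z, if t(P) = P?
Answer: -1 - 140*I*√14 ≈ -1.0 - 523.83*I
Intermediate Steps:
Q = 0 (Q = -4 + 4 = 0)
V = 2*I*√14 (V = √(-42 - 14) = √(-56) = 2*I*√14 ≈ 7.4833*I)
k = -70 (k = -4 + (7*(-9) - 3) = -4 + (-63 - 3) = -4 - 66 = -70)
z = -1 (z = -1 + (0*(-9 + (-5 + 1)))/4 = -1 + (0*(-9 - 4))/4 = -1 + (0*(-13))/4 = -1 + (¼)*0 = -1 + 0 = -1)
k*V + z = -140*I*√14 - 1 = -1 - 140*I*√14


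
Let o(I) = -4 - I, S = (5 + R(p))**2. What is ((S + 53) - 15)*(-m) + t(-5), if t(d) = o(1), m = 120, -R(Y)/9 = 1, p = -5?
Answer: -6485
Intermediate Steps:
R(Y) = -9 (R(Y) = -9*1 = -9)
S = 16 (S = (5 - 9)**2 = (-4)**2 = 16)
t(d) = -5 (t(d) = -4 - 1*1 = -4 - 1 = -5)
((S + 53) - 15)*(-m) + t(-5) = ((16 + 53) - 15)*(-1*120) - 5 = (69 - 15)*(-120) - 5 = 54*(-120) - 5 = -6480 - 5 = -6485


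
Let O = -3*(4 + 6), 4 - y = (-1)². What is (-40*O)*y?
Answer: 3600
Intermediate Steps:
y = 3 (y = 4 - 1*(-1)² = 4 - 1*1 = 4 - 1 = 3)
O = -30 (O = -3*10 = -30)
(-40*O)*y = -40*(-30)*3 = 1200*3 = 3600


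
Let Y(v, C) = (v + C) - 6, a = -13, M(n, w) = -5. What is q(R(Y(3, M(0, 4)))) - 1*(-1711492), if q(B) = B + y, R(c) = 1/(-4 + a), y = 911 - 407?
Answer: 29103931/17 ≈ 1.7120e+6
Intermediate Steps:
Y(v, C) = -6 + C + v (Y(v, C) = (C + v) - 6 = -6 + C + v)
y = 504
R(c) = -1/17 (R(c) = 1/(-4 - 13) = 1/(-17) = -1/17)
q(B) = 504 + B (q(B) = B + 504 = 504 + B)
q(R(Y(3, M(0, 4)))) - 1*(-1711492) = (504 - 1/17) - 1*(-1711492) = 8567/17 + 1711492 = 29103931/17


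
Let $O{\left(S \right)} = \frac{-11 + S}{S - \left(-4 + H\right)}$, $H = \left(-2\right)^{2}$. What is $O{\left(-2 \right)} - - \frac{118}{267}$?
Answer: $\frac{3707}{534} \approx 6.9419$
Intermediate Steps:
$H = 4$
$O{\left(S \right)} = \frac{-11 + S}{S}$ ($O{\left(S \right)} = \frac{-11 + S}{S + \left(4 - 4\right)} = \frac{-11 + S}{S + 0} = \frac{-11 + S}{S}$)
$O{\left(-2 \right)} - - \frac{118}{267} = \frac{-11 - 2}{-2} - - \frac{118}{267} = \left(- \frac{1}{2}\right) \left(-13\right) - \left(-118\right) \frac{1}{267} = \frac{13}{2} - - \frac{118}{267} = \frac{13}{2} + \frac{118}{267} = \frac{3707}{534}$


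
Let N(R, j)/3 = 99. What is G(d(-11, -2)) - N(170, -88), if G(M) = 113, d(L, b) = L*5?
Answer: -184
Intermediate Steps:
d(L, b) = 5*L
N(R, j) = 297 (N(R, j) = 3*99 = 297)
G(d(-11, -2)) - N(170, -88) = 113 - 1*297 = 113 - 297 = -184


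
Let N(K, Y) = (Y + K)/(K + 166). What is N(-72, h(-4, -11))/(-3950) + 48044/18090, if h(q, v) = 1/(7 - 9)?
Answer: 713601949/268672680 ≈ 2.6560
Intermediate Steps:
h(q, v) = -½ (h(q, v) = 1/(-2) = -½)
N(K, Y) = (K + Y)/(166 + K)
N(-72, h(-4, -11))/(-3950) + 48044/18090 = ((-72 - ½)/(166 - 72))/(-3950) + 48044/18090 = (-145/2/94)*(-1/3950) + 48044*(1/18090) = ((1/94)*(-145/2))*(-1/3950) + 24022/9045 = -145/188*(-1/3950) + 24022/9045 = 29/148520 + 24022/9045 = 713601949/268672680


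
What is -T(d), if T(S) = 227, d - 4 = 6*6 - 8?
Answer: -227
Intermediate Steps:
d = 32 (d = 4 + (6*6 - 8) = 4 + (36 - 8) = 4 + 28 = 32)
-T(d) = -1*227 = -227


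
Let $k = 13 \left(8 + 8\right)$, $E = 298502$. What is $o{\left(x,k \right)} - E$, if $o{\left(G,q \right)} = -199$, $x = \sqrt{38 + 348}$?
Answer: $-298701$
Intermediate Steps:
$x = \sqrt{386} \approx 19.647$
$k = 208$ ($k = 13 \cdot 16 = 208$)
$o{\left(x,k \right)} - E = -199 - 298502 = -298701$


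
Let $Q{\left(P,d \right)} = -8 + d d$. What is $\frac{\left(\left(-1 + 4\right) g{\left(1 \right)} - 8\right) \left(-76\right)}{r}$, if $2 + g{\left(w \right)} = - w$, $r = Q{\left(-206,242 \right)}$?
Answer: $\frac{323}{14639} \approx 0.022064$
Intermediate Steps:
$Q{\left(P,d \right)} = -8 + d^{2}$
$r = 58556$ ($r = -8 + 242^{2} = -8 + 58564 = 58556$)
$g{\left(w \right)} = -2 - w$
$\frac{\left(\left(-1 + 4\right) g{\left(1 \right)} - 8\right) \left(-76\right)}{r} = \frac{\left(\left(-1 + 4\right) \left(-2 - 1\right) - 8\right) \left(-76\right)}{58556} = \left(3 \left(-2 - 1\right) - 8\right) \left(-76\right) \frac{1}{58556} = \left(3 \left(-3\right) - 8\right) \left(-76\right) \frac{1}{58556} = \left(-9 - 8\right) \left(-76\right) \frac{1}{58556} = \left(-17\right) \left(-76\right) \frac{1}{58556} = 1292 \cdot \frac{1}{58556} = \frac{323}{14639}$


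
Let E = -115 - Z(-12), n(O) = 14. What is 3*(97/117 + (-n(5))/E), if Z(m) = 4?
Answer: 1883/663 ≈ 2.8401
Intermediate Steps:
E = -119 (E = -115 - 1*4 = -115 - 4 = -119)
3*(97/117 + (-n(5))/E) = 3*(97/117 - 1*14/(-119)) = 3*(97*(1/117) - 14*(-1/119)) = 3*(97/117 + 2/17) = 3*(1883/1989) = 1883/663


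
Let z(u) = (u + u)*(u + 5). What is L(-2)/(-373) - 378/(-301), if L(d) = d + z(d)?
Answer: 20744/16039 ≈ 1.2933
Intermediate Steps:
z(u) = 2*u*(5 + u) (z(u) = (2*u)*(5 + u) = 2*u*(5 + u))
L(d) = d + 2*d*(5 + d)
L(-2)/(-373) - 378/(-301) = -2*(11 + 2*(-2))/(-373) - 378/(-301) = -2*(11 - 4)*(-1/373) - 378*(-1/301) = -2*7*(-1/373) + 54/43 = -14*(-1/373) + 54/43 = 14/373 + 54/43 = 20744/16039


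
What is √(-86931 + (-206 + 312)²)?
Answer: I*√75695 ≈ 275.13*I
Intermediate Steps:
√(-86931 + (-206 + 312)²) = √(-86931 + 106²) = √(-86931 + 11236) = √(-75695) = I*√75695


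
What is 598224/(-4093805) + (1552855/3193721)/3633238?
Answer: -6941514839939726677/47502664861302985390 ≈ -0.14613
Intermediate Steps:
598224/(-4093805) + (1552855/3193721)/3633238 = 598224*(-1/4093805) + (1552855*(1/3193721))*(1/3633238) = -598224/4093805 + (1552855/3193721)*(1/3633238) = -598224/4093805 + 1552855/11603548498598 = -6941514839939726677/47502664861302985390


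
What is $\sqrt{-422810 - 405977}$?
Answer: $i \sqrt{828787} \approx 910.38 i$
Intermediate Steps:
$\sqrt{-422810 - 405977} = \sqrt{-828787} = i \sqrt{828787}$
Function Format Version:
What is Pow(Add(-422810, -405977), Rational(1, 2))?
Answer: Mul(I, Pow(828787, Rational(1, 2))) ≈ Mul(910.38, I)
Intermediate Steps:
Pow(Add(-422810, -405977), Rational(1, 2)) = Pow(-828787, Rational(1, 2)) = Mul(I, Pow(828787, Rational(1, 2)))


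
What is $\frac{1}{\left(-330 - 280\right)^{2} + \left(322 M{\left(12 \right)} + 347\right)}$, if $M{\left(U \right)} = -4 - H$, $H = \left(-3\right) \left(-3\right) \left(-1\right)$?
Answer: $\frac{1}{374057} \approx 2.6734 \cdot 10^{-6}$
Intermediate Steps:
$H = -9$ ($H = 9 \left(-1\right) = -9$)
$M{\left(U \right)} = 5$ ($M{\left(U \right)} = -4 - -9 = -4 + 9 = 5$)
$\frac{1}{\left(-330 - 280\right)^{2} + \left(322 M{\left(12 \right)} + 347\right)} = \frac{1}{\left(-330 - 280\right)^{2} + \left(322 \cdot 5 + 347\right)} = \frac{1}{\left(-610\right)^{2} + \left(1610 + 347\right)} = \frac{1}{372100 + 1957} = \frac{1}{374057}$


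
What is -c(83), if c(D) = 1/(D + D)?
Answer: -1/166 ≈ -0.0060241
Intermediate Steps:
c(D) = 1/(2*D)
-c(83) = -1/(2*83) = -1*1/166 = -1/166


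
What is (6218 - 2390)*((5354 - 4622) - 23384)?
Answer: -86711856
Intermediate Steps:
(6218 - 2390)*((5354 - 4622) - 23384) = 3828*(732 - 23384) = 3828*(-22652) = -86711856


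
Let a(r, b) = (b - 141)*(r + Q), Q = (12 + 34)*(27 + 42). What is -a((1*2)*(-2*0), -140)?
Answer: 891894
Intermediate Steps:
Q = 3174 (Q = 46*69 = 3174)
a(r, b) = (-141 + b)*(3174 + r) (a(r, b) = (b - 141)*(r + 3174) = (-141 + b)*(3174 + r))
-a((1*2)*(-2*0), -140) = -(-447534 - 141*1*2*(-2*0) + 3174*(-140) - 140*1*2*(-2*0)) = -(-447534 - 282*0 - 444360 - 280*0) = -(-447534 - 141*0 - 444360 - 140*0) = -(-447534 + 0 - 444360 + 0) = -1*(-891894) = 891894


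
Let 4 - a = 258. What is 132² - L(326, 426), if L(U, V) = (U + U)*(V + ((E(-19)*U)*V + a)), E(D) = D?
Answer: 1720301168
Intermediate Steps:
a = -254 (a = 4 - 1*258 = 4 - 258 = -254)
L(U, V) = 2*U*(-254 + V - 19*U*V) (L(U, V) = (U + U)*(V + ((-19*U)*V - 254)) = (2*U)*(V + (-19*U*V - 254)) = (2*U)*(V + (-254 - 19*U*V)) = (2*U)*(-254 + V - 19*U*V) = 2*U*(-254 + V - 19*U*V))
132² - L(326, 426) = 132² - 2*326*(-254 + 426 - 19*326*426) = 17424 - 2*326*(-254 + 426 - 2638644) = 17424 - 2*326*(-2638472) = 17424 - 1*(-1720283744) = 17424 + 1720283744 = 1720301168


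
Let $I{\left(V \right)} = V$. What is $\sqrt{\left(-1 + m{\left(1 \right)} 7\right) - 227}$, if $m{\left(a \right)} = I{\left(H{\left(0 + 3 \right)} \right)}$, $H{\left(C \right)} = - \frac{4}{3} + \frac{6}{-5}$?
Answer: $\frac{i \sqrt{55290}}{15} \approx 15.676 i$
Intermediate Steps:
$H{\left(C \right)} = - \frac{38}{15}$ ($H{\left(C \right)} = \left(-4\right) \frac{1}{3} + 6 \left(- \frac{1}{5}\right) = - \frac{4}{3} - \frac{6}{5} = - \frac{38}{15}$)
$m{\left(a \right)} = - \frac{38}{15}$
$\sqrt{\left(-1 + m{\left(1 \right)} 7\right) - 227} = \sqrt{\left(-1 - \frac{266}{15}\right) - 227} = \sqrt{- \frac{281}{15} - 227} = \sqrt{- \frac{3686}{15}} = \frac{i \sqrt{55290}}{15}$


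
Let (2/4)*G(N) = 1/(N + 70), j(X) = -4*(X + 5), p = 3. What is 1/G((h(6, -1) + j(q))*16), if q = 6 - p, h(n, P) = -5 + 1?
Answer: -253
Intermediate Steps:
h(n, P) = -4
q = 3 (q = 6 - 1*3 = 6 - 3 = 3)
j(X) = -20 - 4*X (j(X) = -4*(5 + X) = -20 - 4*X)
G(N) = 2/(70 + N) (G(N) = 2/(N + 70) = 2/(70 + N))
1/G((h(6, -1) + j(q))*16) = 1/(2/(70 + (-4 + (-20 - 4*3))*16)) = 1/(2/(70 + (-4 + (-20 - 12))*16)) = 1/(2/(70 + (-4 - 32)*16)) = 1/(2/(70 - 36*16)) = 1/(2/(70 - 576)) = 1/(2/(-506)) = 1/(2*(-1/506)) = 1/(-1/253) = -253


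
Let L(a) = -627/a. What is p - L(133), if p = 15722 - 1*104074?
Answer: -618431/7 ≈ -88347.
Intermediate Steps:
p = -88352 (p = 15722 - 104074 = -88352)
p - L(133) = -88352 - (-627)/133 = -88352 - 1*(-33/7) = -88352 + 33/7 = -618431/7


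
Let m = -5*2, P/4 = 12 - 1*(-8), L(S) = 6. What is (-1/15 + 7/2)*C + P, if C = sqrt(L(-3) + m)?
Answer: 80 + 103*I/15 ≈ 80.0 + 6.8667*I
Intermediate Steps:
P = 80 (P = 4*(12 - 1*(-8)) = 4*(12 + 8) = 4*20 = 80)
m = -10
C = 2*I (C = sqrt(6 - 10) = sqrt(-4) = 2*I ≈ 2.0*I)
(-1/15 + 7/2)*C + P = (-1/15 + 7/2)*(2*I) + 80 = 103*(2*I)/30 + 80 = 103*I/15 + 80 = 80 + 103*I/15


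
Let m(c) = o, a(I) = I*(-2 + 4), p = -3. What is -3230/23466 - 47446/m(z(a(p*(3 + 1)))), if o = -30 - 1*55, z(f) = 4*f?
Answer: 556546643/997305 ≈ 558.05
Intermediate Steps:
a(I) = 2*I (a(I) = I*2 = 2*I)
o = -85 (o = -30 - 55 = -85)
m(c) = -85
-3230/23466 - 47446/m(z(a(p*(3 + 1)))) = -3230/23466 - 47446/(-85) = -3230*1/23466 - 47446*(-1/85) = -1615/11733 + 47446/85 = 556546643/997305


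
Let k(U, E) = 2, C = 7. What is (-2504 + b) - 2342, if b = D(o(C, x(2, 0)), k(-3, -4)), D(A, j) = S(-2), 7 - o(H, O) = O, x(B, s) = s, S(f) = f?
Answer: -4848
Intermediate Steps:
o(H, O) = 7 - O
D(A, j) = -2
b = -2
(-2504 + b) - 2342 = (-2504 - 2) - 2342 = -2506 - 2342 = -4848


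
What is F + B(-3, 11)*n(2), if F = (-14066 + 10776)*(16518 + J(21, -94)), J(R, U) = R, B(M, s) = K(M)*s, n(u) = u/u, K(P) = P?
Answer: -54413343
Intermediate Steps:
n(u) = 1
B(M, s) = M*s
F = -54413310 (F = (-14066 + 10776)*(16518 + 21) = -3290*16539 = -54413310)
F + B(-3, 11)*n(2) = -54413310 - 3*11*1 = -54413310 - 33*1 = -54413310 - 33 = -54413343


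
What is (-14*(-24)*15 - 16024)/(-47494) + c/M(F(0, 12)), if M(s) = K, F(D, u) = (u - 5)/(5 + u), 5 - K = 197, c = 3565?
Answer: -83603591/4559424 ≈ -18.336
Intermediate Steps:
K = -192 (K = 5 - 1*197 = 5 - 197 = -192)
F(D, u) = (-5 + u)/(5 + u)
M(s) = -192
(-14*(-24)*15 - 16024)/(-47494) + c/M(F(0, 12)) = (-14*(-24)*15 - 16024)/(-47494) + 3565/(-192) = (336*15 - 16024)*(-1/47494) + 3565*(-1/192) = (5040 - 16024)*(-1/47494) - 3565/192 = -10984*(-1/47494) - 3565/192 = 5492/23747 - 3565/192 = -83603591/4559424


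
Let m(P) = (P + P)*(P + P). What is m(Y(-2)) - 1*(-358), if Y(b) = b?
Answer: 374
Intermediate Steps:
m(P) = 4*P² (m(P) = (2*P)*(2*P) = 4*P²)
m(Y(-2)) - 1*(-358) = 4*(-2)² - 1*(-358) = 4*4 + 358 = 16 + 358 = 374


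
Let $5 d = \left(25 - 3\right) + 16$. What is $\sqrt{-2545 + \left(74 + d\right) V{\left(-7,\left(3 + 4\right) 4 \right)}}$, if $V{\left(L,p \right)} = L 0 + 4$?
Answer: $\frac{i \sqrt{55465}}{5} \approx 47.102 i$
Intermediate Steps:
$d = \frac{38}{5}$ ($d = \frac{\left(25 - 3\right) + 16}{5} = \frac{22 + 16}{5} = \frac{1}{5} \cdot 38 = \frac{38}{5} \approx 7.6$)
$V{\left(L,p \right)} = 4$ ($V{\left(L,p \right)} = 0 + 4 = 4$)
$\sqrt{-2545 + \left(74 + d\right) V{\left(-7,\left(3 + 4\right) 4 \right)}} = \sqrt{-2545 + \left(74 + \frac{38}{5}\right) 4} = \sqrt{-2545 + \frac{408}{5} \cdot 4} = \sqrt{-2545 + \frac{1632}{5}} = \sqrt{- \frac{11093}{5}} = \frac{i \sqrt{55465}}{5}$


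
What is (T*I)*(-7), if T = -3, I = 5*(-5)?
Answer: -525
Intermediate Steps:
I = -25
(T*I)*(-7) = -3*(-25)*(-7) = 75*(-7) = -525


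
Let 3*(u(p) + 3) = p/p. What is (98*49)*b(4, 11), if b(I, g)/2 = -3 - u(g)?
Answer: -9604/3 ≈ -3201.3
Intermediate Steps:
u(p) = -8/3 (u(p) = -3 + (p/p)/3 = -3 + (⅓)*1 = -3 + ⅓ = -8/3)
b(I, g) = -⅔ (b(I, g) = 2*(-3 - 1*(-8/3)) = 2*(-3 + 8/3) = 2*(-⅓) = -⅔)
(98*49)*b(4, 11) = (98*49)*(-⅔) = 4802*(-⅔) = -9604/3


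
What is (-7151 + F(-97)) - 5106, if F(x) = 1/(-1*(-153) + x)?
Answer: -686391/56 ≈ -12257.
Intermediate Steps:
F(x) = 1/(153 + x)
(-7151 + F(-97)) - 5106 = (-7151 + 1/(153 - 97)) - 5106 = (-7151 + 1/56) - 5106 = -400455/56 - 5106 = -686391/56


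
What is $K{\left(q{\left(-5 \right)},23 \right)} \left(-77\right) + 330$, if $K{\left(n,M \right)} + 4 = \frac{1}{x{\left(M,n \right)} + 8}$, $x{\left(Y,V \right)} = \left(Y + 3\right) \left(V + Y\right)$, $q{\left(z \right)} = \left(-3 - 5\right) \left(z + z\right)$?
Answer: $\frac{1713591}{2686} \approx 637.97$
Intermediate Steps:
$q{\left(z \right)} = - 16 z$ ($q{\left(z \right)} = - 8 \cdot 2 z = - 16 z$)
$x{\left(Y,V \right)} = \left(3 + Y\right) \left(V + Y\right)$
$K{\left(n,M \right)} = -4 + \frac{1}{8 + M^{2} + 3 M + 3 n + M n}$ ($K{\left(n,M \right)} = -4 + \frac{1}{\left(M^{2} + 3 n + 3 M + n M\right) + 8} = -4 + \frac{1}{\left(M^{2} + 3 n + 3 M + M n\right) + 8} = -4 + \frac{1}{\left(M^{2} + 3 M + 3 n + M n\right) + 8} = -4 + \frac{1}{8 + M^{2} + 3 M + 3 n + M n}$)
$K{\left(q{\left(-5 \right)},23 \right)} \left(-77\right) + 330 = \frac{-31 - 276 - 12 \left(\left(-16\right) \left(-5\right)\right) - 4 \cdot 23^{2} - 92 \left(\left(-16\right) \left(-5\right)\right)}{8 + 23^{2} + 3 \cdot 23 + 3 \left(\left(-16\right) \left(-5\right)\right) + 23 \left(\left(-16\right) \left(-5\right)\right)} \left(-77\right) + 330 = \frac{-31 - 276 - 960 - 2116 - 92 \cdot 80}{8 + 529 + 69 + 3 \cdot 80 + 23 \cdot 80} \left(-77\right) + 330 = \frac{-31 - 276 - 960 - 2116 - 7360}{8 + 529 + 69 + 240 + 1840} \left(-77\right) + 330 = \frac{1}{2686} \left(-10743\right) \left(-77\right) + 330 = \left(- \frac{10743}{2686}\right) \left(-77\right) + 330 = \frac{827211}{2686} + 330 = \frac{1713591}{2686}$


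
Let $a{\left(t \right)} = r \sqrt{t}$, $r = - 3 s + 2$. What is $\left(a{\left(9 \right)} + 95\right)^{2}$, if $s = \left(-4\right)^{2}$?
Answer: $1849$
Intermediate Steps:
$s = 16$
$r = -46$ ($r = \left(-3\right) 16 + 2 = -48 + 2 = -46$)
$a{\left(t \right)} = - 46 \sqrt{t}$
$\left(a{\left(9 \right)} + 95\right)^{2} = \left(- 46 \sqrt{9} + 95\right)^{2} = \left(\left(-46\right) 3 + 95\right)^{2} = \left(-138 + 95\right)^{2} = \left(-43\right)^{2} = 1849$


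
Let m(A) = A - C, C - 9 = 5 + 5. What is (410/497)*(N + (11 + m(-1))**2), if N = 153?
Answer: 95940/497 ≈ 193.04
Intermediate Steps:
C = 19 (C = 9 + (5 + 5) = 9 + 10 = 19)
m(A) = -19 + A (m(A) = A - 1*19 = A - 19 = -19 + A)
(410/497)*(N + (11 + m(-1))**2) = (410/497)*(153 + (11 + (-19 - 1))**2) = (410*(1/497))*(153 + (11 - 20)**2) = 410*(153 + (-9)**2)/497 = 410*(153 + 81)/497 = (410/497)*234 = 95940/497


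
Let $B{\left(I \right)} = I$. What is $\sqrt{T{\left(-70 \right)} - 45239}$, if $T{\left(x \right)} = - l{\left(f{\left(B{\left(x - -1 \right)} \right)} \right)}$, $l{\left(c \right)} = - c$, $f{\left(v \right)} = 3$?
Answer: $2 i \sqrt{11309} \approx 212.69 i$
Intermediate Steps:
$T{\left(x \right)} = 3$ ($T{\left(x \right)} = - \left(-1\right) 3 = \left(-1\right) \left(-3\right) = 3$)
$\sqrt{T{\left(-70 \right)} - 45239} = \sqrt{3 - 45239} = \sqrt{-45236} = 2 i \sqrt{11309}$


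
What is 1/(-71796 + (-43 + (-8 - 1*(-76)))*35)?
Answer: -1/70921 ≈ -1.4100e-5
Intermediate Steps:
1/(-71796 + (-43 + (-8 - 1*(-76)))*35) = 1/(-71796 + (-43 + (-8 + 76))*35) = 1/(-71796 + (-43 + 68)*35) = 1/(-71796 + 25*35) = 1/(-71796 + 875) = 1/(-70921) = -1/70921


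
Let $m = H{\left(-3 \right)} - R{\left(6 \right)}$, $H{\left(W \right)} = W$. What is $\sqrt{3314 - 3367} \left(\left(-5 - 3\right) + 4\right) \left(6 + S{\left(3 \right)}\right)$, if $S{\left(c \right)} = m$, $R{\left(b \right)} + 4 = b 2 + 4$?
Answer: $36 i \sqrt{53} \approx 262.08 i$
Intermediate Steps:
$R{\left(b \right)} = 2 b$ ($R{\left(b \right)} = -4 + \left(b 2 + 4\right) = -4 + \left(2 b + 4\right) = -4 + \left(4 + 2 b\right) = 2 b$)
$m = -15$ ($m = -3 - 2 \cdot 6 = -3 - 12 = -15$)
$S{\left(c \right)} = -15$
$\sqrt{3314 - 3367} \left(\left(-5 - 3\right) + 4\right) \left(6 + S{\left(3 \right)}\right) = \sqrt{3314 - 3367} \left(\left(-5 - 3\right) + 4\right) \left(6 - 15\right) = \sqrt{-53} \left(-8 + 4\right) \left(-9\right) = i \sqrt{53} \left(\left(-4\right) \left(-9\right)\right) = i \sqrt{53} \cdot 36 = 36 i \sqrt{53}$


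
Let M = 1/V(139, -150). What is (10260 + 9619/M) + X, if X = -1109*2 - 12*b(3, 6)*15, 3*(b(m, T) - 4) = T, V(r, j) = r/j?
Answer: -292741/150 ≈ -1951.6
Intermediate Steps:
b(m, T) = 4 + T/3
M = -150/139 (M = 1/(139/(-150)) = 1/(139*(-1/150)) = 1/(-139/150) = -150/139 ≈ -1.0791)
X = -3298 (X = -1109*2 - 12*(4 + (⅓)*6)*15 = -2218 - 12*(4 + 2)*15 = -2218 - 12*6*15 = -2218 - 72*15 = -2218 - 1*1080 = -2218 - 1080 = -3298)
(10260 + 9619/M) + X = (10260 + 9619/(-150/139)) - 3298 = (10260 + 9619*(-139/150)) - 3298 = (10260 - 1337041/150) - 3298 = 201959/150 - 3298 = -292741/150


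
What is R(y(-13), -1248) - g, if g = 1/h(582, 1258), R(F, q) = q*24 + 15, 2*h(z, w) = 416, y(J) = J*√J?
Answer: -6226897/208 ≈ -29937.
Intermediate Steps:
y(J) = J^(3/2)
h(z, w) = 208 (h(z, w) = (½)*416 = 208)
R(F, q) = 15 + 24*q (R(F, q) = 24*q + 15 = 15 + 24*q)
g = 1/208 ≈ 0.0048077
R(y(-13), -1248) - g = (15 + 24*(-1248)) - 1*1/208 = (15 - 29952) - 1/208 = -29937 - 1/208 = -6226897/208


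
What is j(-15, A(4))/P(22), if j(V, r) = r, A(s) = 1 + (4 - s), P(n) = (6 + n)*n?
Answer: 1/616 ≈ 0.0016234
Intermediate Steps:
P(n) = n*(6 + n)
A(s) = 5 - s
j(-15, A(4))/P(22) = (5 - 1*4)/((22*(6 + 22))) = (5 - 4)/((22*28)) = 1/616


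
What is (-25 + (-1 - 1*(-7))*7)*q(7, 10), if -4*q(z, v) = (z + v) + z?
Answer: -102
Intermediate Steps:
q(z, v) = -z/2 - v/4 (q(z, v) = -((z + v) + z)/4 = -((v + z) + z)/4 = -(v + 2*z)/4 = -z/2 - v/4)
(-25 + (-1 - 1*(-7))*7)*q(7, 10) = (-25 + (-1 - 1*(-7))*7)*(-½*7 - ¼*10) = (-25 + (-1 + 7)*7)*(-7/2 - 5/2) = (-25 + 6*7)*(-6) = (-25 + 42)*(-6) = 17*(-6) = -102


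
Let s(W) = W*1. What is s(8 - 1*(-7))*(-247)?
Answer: -3705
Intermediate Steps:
s(W) = W
s(8 - 1*(-7))*(-247) = (8 - 1*(-7))*(-247) = (8 + 7)*(-247) = 15*(-247) = -3705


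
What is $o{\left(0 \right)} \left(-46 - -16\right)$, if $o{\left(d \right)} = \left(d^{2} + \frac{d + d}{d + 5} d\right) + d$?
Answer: $0$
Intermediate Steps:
$o{\left(d \right)} = d + d^{2} + \frac{2 d^{2}}{5 + d}$ ($o{\left(d \right)} = \left(d^{2} + \frac{2 d}{5 + d} d\right) + d = \left(d^{2} + \frac{2 d^{2}}{5 + d}\right) + d = d + d^{2} + \frac{2 d^{2}}{5 + d}$)
$o{\left(0 \right)} \left(-46 - -16\right) = \frac{0 \left(5 + 0^{2} + 8 \cdot 0\right)}{5 + 0} \left(-46 - -16\right) = \frac{0 \left(5 + 0 + 0\right)}{5} \left(-46 + \left(-8 + 24\right)\right) = 0 \cdot \frac{1}{5} \cdot 5 \left(-46 + 16\right) = 0 \left(-30\right) = 0$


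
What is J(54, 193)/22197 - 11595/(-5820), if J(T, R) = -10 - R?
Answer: 2439931/1230348 ≈ 1.9831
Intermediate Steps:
J(54, 193)/22197 - 11595/(-5820) = (-10 - 1*193)/22197 - 11595/(-5820) = (-10 - 193)*(1/22197) - 11595*(-1/5820) = -203*1/22197 + 773/388 = -29/3171 + 773/388 = 2439931/1230348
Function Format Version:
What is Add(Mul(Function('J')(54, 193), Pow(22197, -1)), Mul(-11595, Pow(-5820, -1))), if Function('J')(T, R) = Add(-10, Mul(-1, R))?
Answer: Rational(2439931, 1230348) ≈ 1.9831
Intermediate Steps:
Add(Mul(Function('J')(54, 193), Pow(22197, -1)), Mul(-11595, Pow(-5820, -1))) = Add(Mul(Add(-10, Mul(-1, 193)), Pow(22197, -1)), Mul(-11595, Pow(-5820, -1))) = Add(Mul(Add(-10, -193), Rational(1, 22197)), Mul(-11595, Rational(-1, 5820))) = Add(Mul(-203, Rational(1, 22197)), Rational(773, 388)) = Add(Rational(-29, 3171), Rational(773, 388)) = Rational(2439931, 1230348)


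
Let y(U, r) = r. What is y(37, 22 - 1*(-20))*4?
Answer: 168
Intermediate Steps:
y(37, 22 - 1*(-20))*4 = (22 - 1*(-20))*4 = (22 + 20)*4 = 42*4 = 168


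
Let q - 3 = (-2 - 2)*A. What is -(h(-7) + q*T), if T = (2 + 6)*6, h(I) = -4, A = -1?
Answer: -332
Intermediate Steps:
q = 7 (q = 3 + (-2 - 2)*(-1) = 3 - 4*(-1) = 3 + 4 = 7)
T = 48 (T = 8*6 = 48)
-(h(-7) + q*T) = -(-4 + 7*48) = -(-4 + 336) = -1*332 = -332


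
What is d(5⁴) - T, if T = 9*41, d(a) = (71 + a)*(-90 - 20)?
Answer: -76929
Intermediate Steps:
d(a) = -7810 - 110*a (d(a) = (71 + a)*(-110) = -7810 - 110*a)
T = 369
d(5⁴) - T = (-7810 - 110*5⁴) - 1*369 = (-7810 - 110*625) - 369 = (-7810 - 68750) - 369 = -76560 - 369 = -76929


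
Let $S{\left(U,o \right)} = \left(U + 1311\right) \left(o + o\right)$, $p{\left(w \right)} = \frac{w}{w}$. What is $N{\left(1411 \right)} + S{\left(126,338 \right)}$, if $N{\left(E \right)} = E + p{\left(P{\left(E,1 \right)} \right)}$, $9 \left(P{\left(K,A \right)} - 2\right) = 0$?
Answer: $972824$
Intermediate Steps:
$P{\left(K,A \right)} = 2$ ($P{\left(K,A \right)} = 2 + \frac{1}{9} \cdot 0 = 2 + 0 = 2$)
$p{\left(w \right)} = 1$
$S{\left(U,o \right)} = 2 o \left(1311 + U\right)$ ($S{\left(U,o \right)} = \left(1311 + U\right) 2 o = 2 o \left(1311 + U\right)$)
$N{\left(E \right)} = 1 + E$ ($N{\left(E \right)} = E + 1 = 1 + E$)
$N{\left(1411 \right)} + S{\left(126,338 \right)} = \left(1 + 1411\right) + 2 \cdot 338 \left(1311 + 126\right) = 1412 + 2 \cdot 338 \cdot 1437 = 1412 + 971412 = 972824$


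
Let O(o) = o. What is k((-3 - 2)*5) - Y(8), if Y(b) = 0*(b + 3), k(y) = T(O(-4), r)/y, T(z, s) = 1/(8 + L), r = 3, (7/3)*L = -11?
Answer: -7/575 ≈ -0.012174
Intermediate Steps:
L = -33/7 (L = (3/7)*(-11) = -33/7 ≈ -4.7143)
T(z, s) = 7/23 (T(z, s) = 1/(8 - 33/7) = 1/(23/7) = 7/23)
k(y) = 7/(23*y)
Y(b) = 0 (Y(b) = 0*(3 + b) = 0)
k((-3 - 2)*5) - Y(8) = 7/(23*(((-3 - 2)*5))) - 1*0 = 7/(23*((-5*5))) + 0 = (7/23)/(-25) + 0 = (7/23)*(-1/25) + 0 = -7/575 + 0 = -7/575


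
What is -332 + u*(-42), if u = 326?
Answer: -14024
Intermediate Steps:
-332 + u*(-42) = -332 + 326*(-42) = -332 - 13692 = -14024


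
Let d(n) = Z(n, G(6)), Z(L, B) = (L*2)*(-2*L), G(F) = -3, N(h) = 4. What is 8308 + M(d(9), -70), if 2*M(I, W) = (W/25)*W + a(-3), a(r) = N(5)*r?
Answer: 8400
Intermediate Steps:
a(r) = 4*r
Z(L, B) = -4*L**2 (Z(L, B) = (2*L)*(-2*L) = -4*L**2)
d(n) = -4*n**2
M(I, W) = -6 + W**2/50 (M(I, W) = ((W/25)*W + 4*(-3))/2 = ((W*(1/25))*W - 12)/2 = ((W/25)*W - 12)/2 = (W**2/25 - 12)/2 = (-12 + W**2/25)/2 = -6 + W**2/50)
8308 + M(d(9), -70) = 8308 + (-6 + (1/50)*(-70)**2) = 8308 + (-6 + (1/50)*4900) = 8308 + (-6 + 98) = 8308 + 92 = 8400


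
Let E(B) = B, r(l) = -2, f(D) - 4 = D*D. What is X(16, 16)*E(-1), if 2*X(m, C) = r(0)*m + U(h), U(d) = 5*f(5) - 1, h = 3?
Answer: -56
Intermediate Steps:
f(D) = 4 + D² (f(D) = 4 + D*D = 4 + D²)
U(d) = 144 (U(d) = 5*(4 + 5²) - 1 = 5*(4 + 25) - 1 = 5*29 - 1 = 145 - 1 = 144)
X(m, C) = 72 - m (X(m, C) = (-2*m + 144)/2 = (144 - 2*m)/2 = 72 - m)
X(16, 16)*E(-1) = (72 - 1*16)*(-1) = (72 - 16)*(-1) = 56*(-1) = -56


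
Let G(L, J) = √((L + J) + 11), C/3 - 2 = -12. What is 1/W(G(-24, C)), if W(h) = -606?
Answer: -1/606 ≈ -0.0016502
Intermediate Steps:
C = -30 (C = 6 + 3*(-12) = 6 - 36 = -30)
G(L, J) = √(11 + J + L) (G(L, J) = √((J + L) + 11) = √(11 + J + L))
1/W(G(-24, C)) = 1/(-606) = -1/606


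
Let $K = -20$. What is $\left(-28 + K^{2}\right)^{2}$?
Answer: $138384$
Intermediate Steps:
$\left(-28 + K^{2}\right)^{2} = \left(-28 + \left(-20\right)^{2}\right)^{2} = \left(-28 + 400\right)^{2} = 372^{2} = 138384$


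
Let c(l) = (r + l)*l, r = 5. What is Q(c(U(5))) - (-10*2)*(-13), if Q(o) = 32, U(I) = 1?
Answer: -228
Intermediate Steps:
c(l) = l*(5 + l) (c(l) = (5 + l)*l = l*(5 + l))
Q(c(U(5))) - (-10*2)*(-13) = 32 - (-10*2)*(-13) = 32 - (-20)*(-13) = 32 - 1*260 = 32 - 260 = -228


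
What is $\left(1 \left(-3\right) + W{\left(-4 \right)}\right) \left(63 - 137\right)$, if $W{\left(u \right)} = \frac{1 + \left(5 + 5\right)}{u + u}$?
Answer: $\frac{1295}{4} \approx 323.75$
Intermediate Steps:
$W{\left(u \right)} = \frac{11}{2 u}$ ($W{\left(u \right)} = \frac{1 + 10}{2 u} = 11 \frac{1}{2 u} = \frac{11}{2 u}$)
$\left(1 \left(-3\right) + W{\left(-4 \right)}\right) \left(63 - 137\right) = \left(1 \left(-3\right) + \frac{11}{2 \left(-4\right)}\right) \left(63 - 137\right) = \left(-3 + \frac{11}{2} \left(- \frac{1}{4}\right)\right) \left(-74\right) = \left(-3 - \frac{11}{8}\right) \left(-74\right) = \left(- \frac{35}{8}\right) \left(-74\right) = \frac{1295}{4}$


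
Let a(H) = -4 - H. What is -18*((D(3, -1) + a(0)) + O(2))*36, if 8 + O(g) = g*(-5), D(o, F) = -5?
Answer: 17496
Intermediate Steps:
O(g) = -8 - 5*g (O(g) = -8 + g*(-5) = -8 - 5*g)
-18*((D(3, -1) + a(0)) + O(2))*36 = -18*((-5 + (-4 - 1*0)) + (-8 - 5*2))*36 = -18*((-5 + (-4 + 0)) + (-8 - 10))*36 = -18*((-5 - 4) - 18)*36 = -18*(-9 - 18)*36 = -18*(-27)*36 = 486*36 = 17496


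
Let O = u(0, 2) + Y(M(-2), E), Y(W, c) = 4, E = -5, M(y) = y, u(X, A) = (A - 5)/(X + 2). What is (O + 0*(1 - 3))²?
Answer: 25/4 ≈ 6.2500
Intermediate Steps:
u(X, A) = (-5 + A)/(2 + X)
O = 5/2 (O = (-5 + 2)/(2 + 0) + 4 = -3/2 + 4 = 5/2 ≈ 2.5000)
(O + 0*(1 - 3))² = (5/2 + 0*(1 - 3))² = (5/2 + 0*(-2))² = (5/2 + 0)² = (5/2)² = 25/4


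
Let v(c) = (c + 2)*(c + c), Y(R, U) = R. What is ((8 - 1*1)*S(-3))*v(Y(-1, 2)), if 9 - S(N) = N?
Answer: -168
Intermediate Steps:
S(N) = 9 - N
v(c) = 2*c*(2 + c) (v(c) = (2 + c)*(2*c) = 2*c*(2 + c))
((8 - 1*1)*S(-3))*v(Y(-1, 2)) = ((8 - 1*1)*(9 - 1*(-3)))*(2*(-1)*(2 - 1)) = ((8 - 1)*(9 + 3))*(2*(-1)*1) = (7*12)*(-2) = 84*(-2) = -168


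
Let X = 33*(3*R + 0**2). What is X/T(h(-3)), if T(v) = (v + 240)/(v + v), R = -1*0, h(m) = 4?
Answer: 0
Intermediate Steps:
R = 0
T(v) = (240 + v)/(2*v) (T(v) = (240 + v)/((2*v)) = (240 + v)*(1/(2*v)) = (240 + v)/(2*v))
X = 0 (X = 33*(3*0 + 0**2) = 33*(0 + 0) = 33*0 = 0)
X/T(h(-3)) = 0/(((1/2)*(240 + 4)/4)) = 0/(((1/2)*(1/4)*244)) = 0/(61/2) = 0*(2/61) = 0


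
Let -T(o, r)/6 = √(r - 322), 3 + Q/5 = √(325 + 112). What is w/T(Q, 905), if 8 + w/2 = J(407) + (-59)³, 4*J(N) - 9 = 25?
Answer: 136919*√583/1166 ≈ 2835.3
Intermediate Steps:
J(N) = 17/2 (J(N) = 9/4 + (¼)*25 = 9/4 + 25/4 = 17/2)
Q = -15 + 5*√437 (Q = -15 + 5*√(325 + 112) = -15 + 5*√437 ≈ 89.523)
T(o, r) = -6*√(-322 + r) (T(o, r) = -6*√(r - 322) = -6*√(-322 + r))
w = -410757 (w = -16 + 2*(17/2 + (-59)³) = -16 + 2*(17/2 - 205379) = -16 + 2*(-410741/2) = -16 - 410741 = -410757)
w/T(Q, 905) = -410757*(-1/(6*√(-322 + 905))) = -410757*(-√583/3498) = -(-136919)*√583/1166 = 136919*√583/1166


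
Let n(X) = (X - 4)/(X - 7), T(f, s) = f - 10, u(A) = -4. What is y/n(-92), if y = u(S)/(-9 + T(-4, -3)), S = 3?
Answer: 33/184 ≈ 0.17935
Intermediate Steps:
T(f, s) = -10 + f
n(X) = (-4 + X)/(-7 + X)
y = 4/23 (y = -4/(-9 + (-10 - 4)) = -4/(-9 - 14) = -4/(-23) = -1/23*(-4) = 4/23 ≈ 0.17391)
y/n(-92) = 4/(23*(((-4 - 92)/(-7 - 92)))) = 4/(23*((-96/(-99)))) = 4/(23*((-1/99*(-96)))) = 4/(23*(32/33)) = (4/23)*(33/32) = 33/184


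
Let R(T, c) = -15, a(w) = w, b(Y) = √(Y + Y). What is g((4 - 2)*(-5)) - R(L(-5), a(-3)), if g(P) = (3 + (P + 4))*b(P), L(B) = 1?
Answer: 15 - 6*I*√5 ≈ 15.0 - 13.416*I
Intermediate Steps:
b(Y) = √2*√Y (b(Y) = √(2*Y) = √2*√Y)
g(P) = √2*√P*(7 + P) (g(P) = (3 + (P + 4))*(√2*√P) = (3 + (4 + P))*(√2*√P) = (7 + P)*(√2*√P) = √2*√P*(7 + P))
g((4 - 2)*(-5)) - R(L(-5), a(-3)) = √2*√((4 - 2)*(-5))*(7 + (4 - 2)*(-5)) - 1*(-15) = √2*√(2*(-5))*(7 + 2*(-5)) + 15 = √2*√(-10)*(7 - 10) + 15 = √2*(I*√10)*(-3) + 15 = -6*I*√5 + 15 = 15 - 6*I*√5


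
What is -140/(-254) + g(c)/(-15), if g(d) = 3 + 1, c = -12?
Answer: 542/1905 ≈ 0.28451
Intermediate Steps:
g(d) = 4
-140/(-254) + g(c)/(-15) = -140/(-254) + 4/(-15) = -140*(-1/254) + 4*(-1/15) = 70/127 - 4/15 = 542/1905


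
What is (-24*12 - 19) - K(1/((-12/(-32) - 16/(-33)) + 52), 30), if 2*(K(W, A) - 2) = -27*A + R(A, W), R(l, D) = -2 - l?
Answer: 112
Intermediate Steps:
K(W, A) = 1 - 14*A (K(W, A) = 2 + (-27*A + (-2 - A))/2 = 2 + (-2 - 28*A)/2 = 2 + (-1 - 14*A) = 1 - 14*A)
(-24*12 - 19) - K(1/((-12/(-32) - 16/(-33)) + 52), 30) = (-24*12 - 19) - (1 - 14*30) = (-288 - 19) - (1 - 420) = -307 - 1*(-419) = -307 + 419 = 112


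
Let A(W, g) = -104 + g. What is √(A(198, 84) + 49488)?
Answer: 2*√12367 ≈ 222.41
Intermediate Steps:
√(A(198, 84) + 49488) = √((-104 + 84) + 49488) = √(-20 + 49488) = √49468 = 2*√12367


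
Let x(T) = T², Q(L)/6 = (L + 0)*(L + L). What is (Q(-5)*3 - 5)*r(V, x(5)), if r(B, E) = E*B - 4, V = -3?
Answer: -70705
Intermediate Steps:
Q(L) = 12*L² (Q(L) = 6*((L + 0)*(L + L)) = 6*(L*(2*L)) = 6*(2*L²) = 12*L²)
r(B, E) = -4 + B*E (r(B, E) = B*E - 4 = -4 + B*E)
(Q(-5)*3 - 5)*r(V, x(5)) = ((12*(-5)²)*3 - 5)*(-4 - 3*5²) = ((12*25)*3 - 5)*(-4 - 3*25) = (300*3 - 5)*(-4 - 75) = (900 - 5)*(-79) = 895*(-79) = -70705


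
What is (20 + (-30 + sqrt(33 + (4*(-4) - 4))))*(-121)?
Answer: 1210 - 121*sqrt(13) ≈ 773.73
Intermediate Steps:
(20 + (-30 + sqrt(33 + (4*(-4) - 4))))*(-121) = (20 + (-30 + sqrt(33 + (-16 - 4))))*(-121) = (20 + (-30 + sqrt(33 - 20)))*(-121) = (20 + (-30 + sqrt(13)))*(-121) = (-10 + sqrt(13))*(-121) = 1210 - 121*sqrt(13)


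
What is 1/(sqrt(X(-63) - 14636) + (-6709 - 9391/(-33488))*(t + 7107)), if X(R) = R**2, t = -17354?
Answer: 77092973463369136/5299698598310177129167857 - 1121446144*I*sqrt(10667)/5299698598310177129167857 ≈ 1.4547e-8 - 2.1855e-14*I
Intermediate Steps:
1/(sqrt(X(-63) - 14636) + (-6709 - 9391/(-33488))*(t + 7107)) = 1/(sqrt((-63)**2 - 14636) + (-6709 - 9391/(-33488))*(-17354 + 7107)) = 1/(sqrt(3969 - 14636) + (-6709 - 9391*(-1/33488))*(-10247)) = 1/(sqrt(-10667) + (-6709 + 9391/33488)*(-10247)) = 1/(I*sqrt(10667) - 224661601/33488*(-10247)) = 1/(I*sqrt(10667) + 2302107425447/33488) = 1/(2302107425447/33488 + I*sqrt(10667))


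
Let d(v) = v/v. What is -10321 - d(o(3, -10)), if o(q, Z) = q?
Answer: -10322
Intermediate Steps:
d(v) = 1
-10321 - d(o(3, -10)) = -10321 - 1*1 = -10321 - 1 = -10322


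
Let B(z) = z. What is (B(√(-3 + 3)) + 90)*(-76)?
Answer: -6840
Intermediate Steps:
(B(√(-3 + 3)) + 90)*(-76) = (√(-3 + 3) + 90)*(-76) = (√0 + 90)*(-76) = (0 + 90)*(-76) = 90*(-76) = -6840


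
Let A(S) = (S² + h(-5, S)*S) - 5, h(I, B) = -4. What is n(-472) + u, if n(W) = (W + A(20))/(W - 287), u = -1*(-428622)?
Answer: 325324255/759 ≈ 4.2862e+5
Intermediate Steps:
u = 428622
A(S) = -5 + S² - 4*S (A(S) = (S² - 4*S) - 5 = -5 + S² - 4*S)
n(W) = (315 + W)/(-287 + W) (n(W) = (W + (-5 + 20² - 4*20))/(W - 287) = (W + (-5 + 400 - 80))/(-287 + W) = (W + 315)/(-287 + W) = (315 + W)/(-287 + W))
n(-472) + u = (315 - 472)/(-287 - 472) + 428622 = -157/(-759) + 428622 = -1/759*(-157) + 428622 = 157/759 + 428622 = 325324255/759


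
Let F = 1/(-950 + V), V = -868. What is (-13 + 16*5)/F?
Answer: -121806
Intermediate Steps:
F = -1/1818 (F = 1/(-950 - 868) = 1/(-1818) = -1/1818 ≈ -0.00055005)
(-13 + 16*5)/F = (-13 + 16*5)/(-1/1818) = (-13 + 80)*(-1818) = 67*(-1818) = -121806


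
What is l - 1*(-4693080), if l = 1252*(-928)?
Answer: 3531224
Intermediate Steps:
l = -1161856
l - 1*(-4693080) = -1161856 - 1*(-4693080) = -1161856 + 4693080 = 3531224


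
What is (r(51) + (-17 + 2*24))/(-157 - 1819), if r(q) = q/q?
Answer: -4/247 ≈ -0.016194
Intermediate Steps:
r(q) = 1
(r(51) + (-17 + 2*24))/(-157 - 1819) = (1 + (-17 + 2*24))/(-157 - 1819) = (1 + (-17 + 48))/(-1976) = (1 + 31)*(-1/1976) = 32*(-1/1976) = -4/247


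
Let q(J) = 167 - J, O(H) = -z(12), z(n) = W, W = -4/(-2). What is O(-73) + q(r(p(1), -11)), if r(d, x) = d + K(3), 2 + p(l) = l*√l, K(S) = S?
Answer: 163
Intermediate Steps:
p(l) = -2 + l^(3/2) (p(l) = -2 + l*√l = -2 + l^(3/2))
W = 2 (W = -4*(-½) = 2)
z(n) = 2
O(H) = -2 (O(H) = -1*2 = -2)
r(d, x) = 3 + d (r(d, x) = d + 3 = 3 + d)
O(-73) + q(r(p(1), -11)) = -2 + (167 - (3 + (-2 + 1^(3/2)))) = -2 + (167 - (3 + (-2 + 1))) = -2 + (167 - (3 - 1)) = -2 + (167 - 1*2) = -2 + (167 - 2) = -2 + 165 = 163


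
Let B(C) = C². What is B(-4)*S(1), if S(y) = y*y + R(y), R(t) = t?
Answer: 32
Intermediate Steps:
S(y) = y + y² (S(y) = y*y + y = y² + y = y + y²)
B(-4)*S(1) = (-4)²*(1*(1 + 1)) = 16*(1*2) = 16*2 = 32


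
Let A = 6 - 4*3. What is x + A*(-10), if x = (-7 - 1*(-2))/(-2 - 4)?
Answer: 365/6 ≈ 60.833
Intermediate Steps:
A = -6 (A = 6 - 12 = -6)
x = ⅚ (x = (-7 + 2)/(-6) = -5*(-⅙) = ⅚ ≈ 0.83333)
x + A*(-10) = ⅚ - 6*(-10) = ⅚ + 60 = 365/6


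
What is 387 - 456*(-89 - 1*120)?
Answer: 95691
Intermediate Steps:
387 - 456*(-89 - 1*120) = 387 - 456*(-89 - 120) = 387 - 456*(-209) = 387 + 95304 = 95691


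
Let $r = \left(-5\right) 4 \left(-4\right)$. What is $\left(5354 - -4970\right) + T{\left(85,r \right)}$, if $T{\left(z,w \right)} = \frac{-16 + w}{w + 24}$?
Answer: $\frac{134220}{13} \approx 10325.0$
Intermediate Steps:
$r = 80$ ($r = \left(-20\right) \left(-4\right) = 80$)
$T{\left(z,w \right)} = \frac{-16 + w}{24 + w}$
$\left(5354 - -4970\right) + T{\left(85,r \right)} = \left(5354 - -4970\right) + \frac{-16 + 80}{24 + 80} = \left(5354 + 4970\right) + \frac{1}{104} \cdot 64 = 10324 + \frac{1}{104} \cdot 64 = 10324 + \frac{8}{13} = \frac{134220}{13}$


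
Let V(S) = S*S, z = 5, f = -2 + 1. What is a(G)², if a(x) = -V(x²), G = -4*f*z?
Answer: 25600000000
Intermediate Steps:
f = -1
G = 20 (G = -(-4)*5 = -4*(-5) = 20)
V(S) = S²
a(x) = -x⁴ (a(x) = -(x²)² = -x⁴)
a(G)² = (-1*20⁴)² = (-1*160000)² = (-160000)² = 25600000000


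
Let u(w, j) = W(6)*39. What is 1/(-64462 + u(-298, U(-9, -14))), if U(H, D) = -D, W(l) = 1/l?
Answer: -2/128911 ≈ -1.5515e-5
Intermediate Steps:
u(w, j) = 13/2 (u(w, j) = 39/6 = (1/6)*39 = 13/2)
1/(-64462 + u(-298, U(-9, -14))) = 1/(-64462 + 13/2) = 1/(-128911/2) = -2/128911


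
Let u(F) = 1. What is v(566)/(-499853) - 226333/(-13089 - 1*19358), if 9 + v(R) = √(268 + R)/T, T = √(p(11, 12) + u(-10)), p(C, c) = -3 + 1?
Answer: 113133521072/16218730291 + I*√834/499853 ≈ 6.9755 + 5.7775e-5*I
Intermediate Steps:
p(C, c) = -2
T = I (T = √(-2 + 1) = √(-1) = I ≈ 1.0*I)
v(R) = -9 - I*√(268 + R) (v(R) = -9 + √(268 + R)/I = -9 + √(268 + R)*(-I) = -9 - I*√(268 + R))
v(566)/(-499853) - 226333/(-13089 - 1*19358) = (-9 - I*√(268 + 566))/(-499853) - 226333/(-13089 - 1*19358) = (-9 - I*√834)*(-1/499853) - 226333/(-13089 - 19358) = (9/499853 + I*√834/499853) - 226333/(-32447) = (9/499853 + I*√834/499853) - 226333*(-1/32447) = (9/499853 + I*√834/499853) + 226333/32447 = 113133521072/16218730291 + I*√834/499853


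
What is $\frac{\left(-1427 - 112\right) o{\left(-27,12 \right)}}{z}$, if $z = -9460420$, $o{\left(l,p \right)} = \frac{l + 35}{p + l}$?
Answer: $- \frac{1026}{11825525} \approx -8.6761 \cdot 10^{-5}$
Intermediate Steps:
$o{\left(l,p \right)} = \frac{35 + l}{l + p}$
$\frac{\left(-1427 - 112\right) o{\left(-27,12 \right)}}{z} = \frac{\left(-1427 - 112\right) \frac{35 - 27}{-27 + 12}}{-9460420} = - 1539 \frac{1}{-15} \cdot 8 \left(- \frac{1}{9460420}\right) = - 1539 \left(\left(- \frac{1}{15}\right) 8\right) \left(- \frac{1}{9460420}\right) = \left(-1539\right) \left(- \frac{8}{15}\right) \left(- \frac{1}{9460420}\right) = \frac{4104}{5} \left(- \frac{1}{9460420}\right) = - \frac{1026}{11825525}$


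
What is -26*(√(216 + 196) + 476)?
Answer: -12376 - 52*√103 ≈ -12904.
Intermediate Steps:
-26*(√(216 + 196) + 476) = -26*(√412 + 476) = -26*(2*√103 + 476) = -26*(476 + 2*√103) = -12376 - 52*√103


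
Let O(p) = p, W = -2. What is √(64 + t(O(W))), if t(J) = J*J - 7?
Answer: √61 ≈ 7.8102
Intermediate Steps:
t(J) = -7 + J² (t(J) = J² - 7 = -7 + J²)
√(64 + t(O(W))) = √(64 + (-7 + (-2)²)) = √(64 + (-7 + 4)) = √(64 - 3) = √61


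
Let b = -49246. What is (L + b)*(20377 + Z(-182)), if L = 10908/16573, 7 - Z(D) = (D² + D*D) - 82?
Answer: 37364661115100/16573 ≈ 2.2545e+9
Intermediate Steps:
Z(D) = 89 - 2*D² (Z(D) = 7 - ((D² + D*D) - 82) = 7 - ((D² + D²) - 82) = 7 - (2*D² - 82) = 7 - (-82 + 2*D²) = 7 + (82 - 2*D²) = 89 - 2*D²)
L = 10908/16573 (L = 10908*(1/16573) = 10908/16573 ≈ 0.65818)
(L + b)*(20377 + Z(-182)) = (10908/16573 - 49246)*(20377 + (89 - 2*(-182)²)) = -816143050*(20377 + (89 - 2*33124))/16573 = -816143050*(20377 + (89 - 66248))/16573 = -816143050*(20377 - 66159)/16573 = -816143050/16573*(-45782) = 37364661115100/16573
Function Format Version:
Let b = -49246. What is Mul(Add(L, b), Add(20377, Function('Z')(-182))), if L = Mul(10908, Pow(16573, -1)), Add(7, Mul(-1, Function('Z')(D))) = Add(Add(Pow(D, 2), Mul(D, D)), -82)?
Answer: Rational(37364661115100, 16573) ≈ 2.2545e+9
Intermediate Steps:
Function('Z')(D) = Add(89, Mul(-2, Pow(D, 2))) (Function('Z')(D) = Add(7, Mul(-1, Add(Add(Pow(D, 2), Mul(D, D)), -82))) = Add(7, Mul(-1, Add(Add(Pow(D, 2), Pow(D, 2)), -82))) = Add(7, Mul(-1, Add(Mul(2, Pow(D, 2)), -82))) = Add(7, Mul(-1, Add(-82, Mul(2, Pow(D, 2))))) = Add(7, Add(82, Mul(-2, Pow(D, 2)))) = Add(89, Mul(-2, Pow(D, 2))))
L = Rational(10908, 16573) (L = Mul(10908, Rational(1, 16573)) = Rational(10908, 16573) ≈ 0.65818)
Mul(Add(L, b), Add(20377, Function('Z')(-182))) = Mul(Add(Rational(10908, 16573), -49246), Add(20377, Add(89, Mul(-2, Pow(-182, 2))))) = Mul(Rational(-816143050, 16573), Add(20377, Add(89, Mul(-2, 33124)))) = Mul(Rational(-816143050, 16573), Add(20377, Add(89, -66248))) = Mul(Rational(-816143050, 16573), Add(20377, -66159)) = Mul(Rational(-816143050, 16573), -45782) = Rational(37364661115100, 16573)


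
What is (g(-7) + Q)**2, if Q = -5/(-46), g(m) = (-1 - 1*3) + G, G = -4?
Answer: 131769/2116 ≈ 62.273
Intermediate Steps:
g(m) = -8 (g(m) = (-1 - 1*3) - 4 = (-1 - 3) - 4 = -4 - 4 = -8)
Q = 5/46 (Q = -5*(-1/46) = 5/46 ≈ 0.10870)
(g(-7) + Q)**2 = (-8 + 5/46)**2 = (-363/46)**2 = 131769/2116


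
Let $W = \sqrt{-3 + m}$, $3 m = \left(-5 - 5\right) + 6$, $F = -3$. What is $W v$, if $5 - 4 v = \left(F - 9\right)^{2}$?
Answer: $- \frac{139 i \sqrt{39}}{12} \approx - 72.338 i$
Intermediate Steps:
$m = - \frac{4}{3}$ ($m = \frac{\left(-5 - 5\right) + 6}{3} = \frac{-10 + 6}{3} = \frac{1}{3} \left(-4\right) = - \frac{4}{3} \approx -1.3333$)
$v = - \frac{139}{4}$ ($v = \frac{5}{4} - \frac{\left(-3 - 9\right)^{2}}{4} = \frac{5}{4} - \frac{\left(-12\right)^{2}}{4} = \frac{5}{4} - 36 = - \frac{139}{4} \approx -34.75$)
$W = \frac{i \sqrt{39}}{3}$ ($W = \sqrt{-3 - \frac{4}{3}} = \sqrt{- \frac{13}{3}} = \frac{i \sqrt{39}}{3} \approx 2.0817 i$)
$W v = \frac{i \sqrt{39}}{3} \left(- \frac{139}{4}\right) = - \frac{139 i \sqrt{39}}{12}$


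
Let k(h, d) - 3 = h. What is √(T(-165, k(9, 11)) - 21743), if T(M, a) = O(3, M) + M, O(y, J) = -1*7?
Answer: 3*I*√2435 ≈ 148.04*I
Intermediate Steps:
k(h, d) = 3 + h
O(y, J) = -7
T(M, a) = -7 + M
√(T(-165, k(9, 11)) - 21743) = √((-7 - 165) - 21743) = √(-172 - 21743) = √(-21915) = 3*I*√2435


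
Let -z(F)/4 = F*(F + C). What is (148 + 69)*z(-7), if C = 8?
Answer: 6076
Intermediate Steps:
z(F) = -4*F*(8 + F) (z(F) = -4*F*(F + 8) = -4*F*(8 + F))
(148 + 69)*z(-7) = (148 + 69)*(-4*(-7)*(8 - 7)) = 217*(-4*(-7)*1) = 217*28 = 6076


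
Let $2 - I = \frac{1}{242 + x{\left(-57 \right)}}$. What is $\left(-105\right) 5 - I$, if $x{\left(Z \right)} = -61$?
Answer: $- \frac{95386}{181} \approx -526.99$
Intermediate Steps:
$I = \frac{361}{181}$ ($I = 2 - \frac{1}{242 - 61} = 2 - \frac{1}{181} = \frac{361}{181} \approx 1.9945$)
$\left(-105\right) 5 - I = \left(-105\right) 5 - \frac{361}{181} = -525 - \frac{361}{181} = - \frac{95386}{181}$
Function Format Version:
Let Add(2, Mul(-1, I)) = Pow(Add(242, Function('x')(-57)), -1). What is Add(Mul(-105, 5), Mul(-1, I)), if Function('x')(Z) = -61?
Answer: Rational(-95386, 181) ≈ -526.99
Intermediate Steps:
I = Rational(361, 181) (I = Add(2, Mul(-1, Pow(Add(242, -61), -1))) = Add(2, Mul(-1, Pow(181, -1))) = Add(2, Mul(-1, Rational(1, 181))) = Add(2, Rational(-1, 181)) = Rational(361, 181) ≈ 1.9945)
Add(Mul(-105, 5), Mul(-1, I)) = Add(Mul(-105, 5), Mul(-1, Rational(361, 181))) = Add(-525, Rational(-361, 181)) = Rational(-95386, 181)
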